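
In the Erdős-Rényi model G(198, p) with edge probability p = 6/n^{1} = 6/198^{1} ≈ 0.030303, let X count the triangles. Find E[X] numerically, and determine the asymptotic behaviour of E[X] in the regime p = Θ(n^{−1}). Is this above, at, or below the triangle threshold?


Number of potential triangles: C(198, 3) = 1274196.
Each occurs with probability p³ ≈ (0.030303)³ ≈ 2.7826474e-05.
By linearity: E[X] = C(198, 3)·p³ ≈ 1274196 · 2.7826474e-05 ≈ 35.45638.
Here α = 1, so p = 6/n is exactly at the triangle threshold p ~ 1/n. Asymptotically E[X] → c³/6 = 6³/6 = 36 ≈ 36.00000, a bounded constant. In this regime the triangle count is asymptotically Poisson(c³/6).

E[X] ≈ 35.45638; in regime p = Θ(1/n^{1}) E[X] stays bounded (at the triangle threshold p ~ 1/n).


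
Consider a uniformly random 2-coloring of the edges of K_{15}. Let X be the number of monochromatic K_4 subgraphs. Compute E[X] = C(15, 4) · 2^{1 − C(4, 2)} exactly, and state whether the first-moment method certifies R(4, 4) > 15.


E[X] = C(15, 4) · 2^{1 − 6} = 1365 · 2^{−5} = 1365/32.
As a reduced fraction: E[X] = 1365/32 ≈ 42.6562500.
Is E[X] < 1? NO.
Since E[X] ≥ 1, the first-moment bound is inconclusive at n = 15; it does NOT by itself certify R(4, 4) > 15.

E[X] = 1365/32 ≈ 42.6562500; E[X] ≥ 1; first-moment method inconclusive here.


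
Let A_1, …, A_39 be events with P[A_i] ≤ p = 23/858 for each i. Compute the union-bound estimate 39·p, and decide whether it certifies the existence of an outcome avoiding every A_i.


Union bound: P[∪_{i=1}^{39} A_i] ≤ Σ_i P[A_i] ≤ 39·p = 39·(23/858) = 23/22.
Numerically: 23/22 ≈ 1.045455.
Is 23/22 < 1? NO.
Since the bound 23/22 is ≥ 1, the union bound is uninformative here; it does NOT by itself certify existence.

39·p = 23/22 ≈ 1.045455; existence NOT certified by the union bound.


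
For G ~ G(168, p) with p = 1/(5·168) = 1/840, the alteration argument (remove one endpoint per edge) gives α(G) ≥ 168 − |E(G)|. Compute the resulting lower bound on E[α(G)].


E[|E(G)|] = C(168, 2)·p = 14028 · (1/840) = 167/10.
E[α(G)] ≥ n − E[|E(G)|] = 168 − 167/10 = 1513/10.
Numerically: ≈ 151.3000.
(This is only a lower bound; the true E[α(G)] may be larger.)

E[α(G)] ≥ 1513/10 ≈ 151.3000.


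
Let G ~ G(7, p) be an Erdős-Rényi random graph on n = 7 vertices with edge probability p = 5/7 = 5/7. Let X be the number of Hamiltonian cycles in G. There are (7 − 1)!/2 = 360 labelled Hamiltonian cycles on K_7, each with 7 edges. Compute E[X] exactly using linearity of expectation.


K_7 has (7 − 1)!/2 = 360 labelled Hamiltonian cycles.
For each such Hamiltonian cycle H, let X_H = 1 if all 7 edges of H are present in G. Then P[X_H = 1] = p^{7} = (5/7)^{7} = 78125/823543.
Summing the indicators: E[X] = Σ_H E[X_H] = 360 · p^{7} = 360 · 78125/823543 = 28125000/823543.
Numerically: E[X] ≈ 34.1512.

E[X] = 360 · (5/7)^{7} = 28125000/823543 ≈ 34.1512.


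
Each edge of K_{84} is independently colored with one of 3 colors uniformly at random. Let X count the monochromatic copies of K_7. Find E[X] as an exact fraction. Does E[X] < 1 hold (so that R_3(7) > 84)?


E[X] = C(84, 7) · 3^{1 − 21} = 4529365776 · 3^{−20} = 4529365776/3486784401.
As a reduced fraction: E[X] = 55918096/43046721 ≈ 1.2990.
Is E[X] < 1? NO.
Since E[X] ≥ 1, the first-moment bound is inconclusive at n = 84; it does NOT by itself certify R_3(7) > 84.

E[X] = 55918096/43046721 ≈ 1.2990; E[X] ≥ 1; first-moment method inconclusive here.


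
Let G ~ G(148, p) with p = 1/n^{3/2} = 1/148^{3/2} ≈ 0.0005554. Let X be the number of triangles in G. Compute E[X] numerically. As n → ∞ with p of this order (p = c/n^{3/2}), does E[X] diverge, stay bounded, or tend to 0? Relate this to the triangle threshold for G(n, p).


Number of potential triangles: C(148, 3) = 529396.
Each occurs with probability p³ ≈ (0.0005554)³ ≈ 1.713256e-10.
By linearity: E[X] = C(148, 3)·p³ ≈ 529396 · 1.713256e-10 ≈ 0.0001.
Since α = 3/2 > 1, p = c/n^{3/2} = o(1/n) is below the triangle threshold p ~ 1/n. Asymptotically E[X] ~ (c³/6)·n^{3(1−α)} = (1³/6)·n^{-1.5} → 0, so by Markov's inequality G has no triangles w.h.p.

E[X] ≈ 0.0001; in regime p = Θ(1/n^{3/2}) E[X] tends to 0 (below the triangle threshold p ~ 1/n).


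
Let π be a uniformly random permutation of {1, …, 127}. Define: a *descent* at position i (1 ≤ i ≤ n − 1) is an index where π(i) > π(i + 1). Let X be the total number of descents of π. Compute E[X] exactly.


Write X = Σ X_I over i = 1, …, 126, with X_I the indicator of one descent.
There are 126 indicators.
For each fixed i, the pair (π(i), π(i+1)) is a uniformly random ordered pair of distinct values from {1, …, 127}; by symmetry P[π(i) > π(i+1)] = 1/2.
By linearity: E[X] = 126 · (1/2) = (127 − 1) · (1/2) = 63 ≈ 63.000000.

E[X] = 63 = 63.000000.


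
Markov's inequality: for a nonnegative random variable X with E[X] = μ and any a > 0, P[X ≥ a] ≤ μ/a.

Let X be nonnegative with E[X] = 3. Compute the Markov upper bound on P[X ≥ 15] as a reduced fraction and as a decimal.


μ = E[X] = 3, a = 15.
Markov: P[X ≥ 15] ≤ μ/a = (3)/15 = 1/5.
Numerically: ≈ 0.2000.
(Since a = 15 > μ = 3.0000, the bound 1/5 is < 1 and informative.)

P[X ≥ 15] ≤ 1/5 ≈ 0.2000.


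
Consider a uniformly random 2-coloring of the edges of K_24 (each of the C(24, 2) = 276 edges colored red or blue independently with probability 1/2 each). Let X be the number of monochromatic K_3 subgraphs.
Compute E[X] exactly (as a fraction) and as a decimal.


Let X = Σ_S X_S over the C(24, 3) = 2024 subsets S of size 3, where X_S = 1 if the K_3 on S is monochromatic.
For a fixed S, the K_3 on S has C(3, 2) = 3 edges. P[all 3 edges red] = (1/2)^3, and likewise for blue, so P[monochromatic] = 2·(1/2)^3 = 2^{1 − 3} = 1/4.
Summing: E[X] = C(24, 3) · 2^{1 − 3} = 2024 · 1/4 = 506.
Numerically: E[X] ≈ 506.000.

E[X] = C(24,3)·2^(1−C(3,2)) = 506 ≈ 506.000.


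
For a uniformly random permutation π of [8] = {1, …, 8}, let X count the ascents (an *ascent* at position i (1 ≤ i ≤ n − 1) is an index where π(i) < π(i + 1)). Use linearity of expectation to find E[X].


Write X = Σ X_I over i = 1, …, 7, with X_I the indicator of one ascent.
There are 7 indicators.
For each fixed i, the pair (π(i), π(i+1)) is a uniformly random ordered pair of distinct values from {1, …, 8}; by symmetry P[π(i) < π(i+1)] = 1/2.
By linearity: E[X] = 7 · (1/2) = (8 − 1) · (1/2) = 7/2 ≈ 3.5000.

E[X] = 7/2 = 3.5000.


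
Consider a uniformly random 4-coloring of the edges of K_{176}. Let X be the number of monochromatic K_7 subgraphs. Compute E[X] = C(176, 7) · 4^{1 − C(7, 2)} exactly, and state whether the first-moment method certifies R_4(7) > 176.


E[X] = C(176, 7) · 4^{1 − 21} = 919790691600 · 4^{−20} = 919790691600/1099511627776.
As a reduced fraction: E[X] = 57486918225/68719476736 ≈ 0.83654.
Is E[X] < 1? YES.
Since E[X] < 1, there exists a 4-coloring of K_{176} with no monochromatic K_7; hence R_4(7) > 176.

E[X] = 57486918225/68719476736 ≈ 0.83654; E[X] < 1, so R_4(7) > 176.


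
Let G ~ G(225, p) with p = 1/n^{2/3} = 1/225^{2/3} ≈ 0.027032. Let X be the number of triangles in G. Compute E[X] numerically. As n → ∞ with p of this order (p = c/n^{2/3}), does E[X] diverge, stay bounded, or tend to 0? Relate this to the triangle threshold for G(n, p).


Number of potential triangles: C(225, 3) = 1873200.
Each occurs with probability p³ ≈ (0.027032)³ ≈ 1.97530864e-05.
By linearity: E[X] = C(225, 3)·p³ ≈ 1873200 · 1.97530864e-05 ≈ 37.001481.
Since α = 2/3 < 1, p = c/n^{2/3} ≫ 1/n is above the triangle threshold p ~ 1/n. Asymptotically E[X] ~ (c³/6)·n^{3(1−α)} = (1³/6)·n^{1} → ∞; triangles are abundant w.h.p.

E[X] ≈ 37.001481; in regime p = Θ(1/n^{2/3}) E[X] diverges (above the triangle threshold p ~ 1/n).


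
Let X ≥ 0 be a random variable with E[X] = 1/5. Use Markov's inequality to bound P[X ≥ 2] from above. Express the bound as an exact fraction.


μ = E[X] = 1/5, a = 2.
Markov: P[X ≥ 2] ≤ μ/a = (1/5)/2 = 1/10.
Numerically: ≈ 0.1000.
(Since a = 2 > μ = 0.2000, the bound 1/10 is < 1 and informative.)

P[X ≥ 2] ≤ 1/10 ≈ 0.1000.


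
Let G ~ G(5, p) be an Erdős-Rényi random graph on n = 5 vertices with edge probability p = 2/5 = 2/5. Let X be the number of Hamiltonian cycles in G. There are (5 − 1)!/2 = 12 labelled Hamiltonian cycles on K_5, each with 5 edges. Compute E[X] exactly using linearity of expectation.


K_5 has (5 − 1)!/2 = 12 labelled Hamiltonian cycles.
For each such Hamiltonian cycle H, let X_H = 1 if all 5 edges of H are present in G. Then P[X_H = 1] = p^{5} = (2/5)^{5} = 32/3125.
By linearity of expectation: E[X] = Σ_H E[X_H] = 12 · p^{5} = 12 · 32/3125 = 384/3125.
Numerically: E[X] ≈ 0.1229.

E[X] = 12 · (2/5)^{5} = 384/3125 ≈ 0.1229.


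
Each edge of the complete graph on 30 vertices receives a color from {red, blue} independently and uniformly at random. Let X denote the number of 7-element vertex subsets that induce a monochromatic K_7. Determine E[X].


Let X = Σ_S X_S over the C(30, 7) = 2035800 subsets S of size 7, where X_S = 1 if the K_7 on S is monochromatic.
For a fixed S, the K_7 on S has C(7, 2) = 21 edges. P[all 21 edges red] = (1/2)^21, and likewise for blue, so P[monochromatic] = 2·(1/2)^21 = 2^{1 − 21} = 1/1048576.
By linearity: E[X] = C(30, 7) · 2^{1 − 21} = 2035800 · 1/1048576 = 254475/131072.
Numerically: E[X] ≈ 1.941.

E[X] = C(30,7)·2^(1−C(7,2)) = 254475/131072 ≈ 1.941.


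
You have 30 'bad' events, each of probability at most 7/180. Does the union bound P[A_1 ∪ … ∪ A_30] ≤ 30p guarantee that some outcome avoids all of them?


Union bound: P[∪_{i=1}^{30} A_i] ≤ Σ_i P[A_i] ≤ 30·p = 30·(7/180) = 7/6.
Numerically: 7/6 ≈ 1.167.
Is 7/6 < 1? NO.
Since the bound 7/6 is ≥ 1, the union bound is uninformative here; it does NOT by itself certify existence.

30·p = 7/6 ≈ 1.167; existence NOT certified by the union bound.


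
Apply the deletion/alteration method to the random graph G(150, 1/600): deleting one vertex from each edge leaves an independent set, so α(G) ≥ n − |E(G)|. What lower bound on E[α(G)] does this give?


E[|E(G)|] = C(150, 2)·p = 11175 · (1/600) = 149/8.
E[α(G)] ≥ n − E[|E(G)|] = 150 − 149/8 = 1051/8.
Numerically: ≈ 131.375.
(This is only a lower bound; the true E[α(G)] may be larger.)

E[α(G)] ≥ 1051/8 ≈ 131.375.


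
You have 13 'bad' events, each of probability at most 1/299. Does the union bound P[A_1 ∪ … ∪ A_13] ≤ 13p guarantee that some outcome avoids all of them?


Union bound: P[∪_{i=1}^{13} A_i] ≤ Σ_i P[A_i] ≤ 13·p = 13·(1/299) = 1/23.
Numerically: 1/23 ≈ 0.043478.
Is 1/23 < 1? YES.
Since P[∪ A_i] ≤ 1/23 < 1, the complement has P[∩ A_i^c] ≥ 1 − 1/23 = 22/23 > 0, so some outcome avoids every A_i.

13·p = 1/23 ≈ 0.043478; existence CERTIFIED by the union bound.


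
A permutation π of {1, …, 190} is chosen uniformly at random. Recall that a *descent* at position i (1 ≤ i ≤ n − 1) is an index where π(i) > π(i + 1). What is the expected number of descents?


Write X = Σ X_I over i = 1, …, 189, with X_I the indicator of one descent.
There are 189 indicators.
For each fixed i, the pair (π(i), π(i+1)) is a uniformly random ordered pair of distinct values from {1, …, 190}; by symmetry P[π(i) > π(i+1)] = 1/2.
By linearity: E[X] = 189 · (1/2) = (190 − 1) · (1/2) = 189/2 ≈ 94.500.

E[X] = 189/2 = 94.500.


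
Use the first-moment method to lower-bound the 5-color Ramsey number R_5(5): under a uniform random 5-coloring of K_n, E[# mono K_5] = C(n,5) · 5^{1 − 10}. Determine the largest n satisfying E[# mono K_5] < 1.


We need C(n, 5) · 5^{1 − 10} < 1, i.e. C(n, 5) < 5^{10 − 1} = 1953125.
Check values of n near the boundary:
  n = 48: C(48, 5) = 1712304; 1712304 < 1953125? YES
  n = 49: C(49, 5) = 1906884; 1906884 < 1953125? YES
  n = 50: C(50, 5) = 2118760; 2118760 < 1953125? NO
The largest n with C(n, 5) < 1953125 is n = 49 (where E[X] = 1906884/1953125 ≈ 0.976325). Hence R_5(5) > 49, i.e. R_5(5) ≥ 50.

Largest n = 49; hence R_5(5) > 49.


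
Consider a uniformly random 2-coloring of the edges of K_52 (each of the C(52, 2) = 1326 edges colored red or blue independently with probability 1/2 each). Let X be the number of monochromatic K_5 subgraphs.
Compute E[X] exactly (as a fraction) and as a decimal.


Let X = Σ_S X_S over the C(52, 5) = 2598960 subsets S of size 5, where X_S = 1 if the K_5 on S is monochromatic.
For a fixed S, the K_5 on S has C(5, 2) = 10 edges. P[all 10 edges red] = (1/2)^10, and likewise for blue, so P[monochromatic] = 2·(1/2)^10 = 2^{1 − 10} = 1/512.
By linearity: E[X] = C(52, 5) · 2^{1 − 10} = 2598960 · 1/512 = 162435/32.
Numerically: E[X] ≈ 5076.0938.

E[X] = C(52,5)·2^(1−C(5,2)) = 162435/32 ≈ 5076.0938.


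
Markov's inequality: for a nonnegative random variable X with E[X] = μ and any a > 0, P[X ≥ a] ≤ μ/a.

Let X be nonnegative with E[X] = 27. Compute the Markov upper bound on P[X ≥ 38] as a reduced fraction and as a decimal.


μ = E[X] = 27, a = 38.
Markov: P[X ≥ 38] ≤ μ/a = (27)/38 = 27/38.
Numerically: ≈ 0.710526.
(Since a = 38 > μ = 27.000000, the bound 27/38 is < 1 and informative.)

P[X ≥ 38] ≤ 27/38 ≈ 0.710526.


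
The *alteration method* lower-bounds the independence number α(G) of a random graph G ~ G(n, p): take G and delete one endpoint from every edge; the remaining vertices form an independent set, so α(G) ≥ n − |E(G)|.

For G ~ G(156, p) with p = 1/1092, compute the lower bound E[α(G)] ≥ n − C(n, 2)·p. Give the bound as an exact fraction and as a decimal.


E[|E(G)|] = C(156, 2)·p = 12090 · (1/1092) = 155/14.
E[α(G)] ≥ n − E[|E(G)|] = 156 − 155/14 = 2029/14.
Numerically: ≈ 144.929.
(This is only a lower bound; the true E[α(G)] may be larger.)

E[α(G)] ≥ 2029/14 ≈ 144.929.


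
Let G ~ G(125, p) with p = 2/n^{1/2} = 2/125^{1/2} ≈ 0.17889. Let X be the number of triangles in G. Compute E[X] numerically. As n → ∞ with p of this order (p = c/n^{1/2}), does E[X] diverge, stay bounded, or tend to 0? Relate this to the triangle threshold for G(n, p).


Number of potential triangles: C(125, 3) = 317750.
Each occurs with probability p³ ≈ (0.17889)³ ≈ 5.7243340e-03.
By linearity: E[X] = C(125, 3)·p³ ≈ 317750 · 5.7243340e-03 ≈ 1818.90714.
Since α = 1/2 < 1, p = c/n^{1/2} ≫ 1/n is above the triangle threshold p ~ 1/n. Asymptotically E[X] ~ (c³/6)·n^{3(1−α)} = (2³/6)·n^{1.5} → ∞; triangles are abundant w.h.p.

E[X] ≈ 1818.90714; in regime p = Θ(1/n^{1/2}) E[X] diverges (above the triangle threshold p ~ 1/n).


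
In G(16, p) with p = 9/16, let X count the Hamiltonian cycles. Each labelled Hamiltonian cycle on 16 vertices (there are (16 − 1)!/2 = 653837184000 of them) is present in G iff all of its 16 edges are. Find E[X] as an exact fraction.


K_16 has (16 − 1)!/2 = 653837184000 labelled Hamiltonian cycles.
For each such Hamiltonian cycle H, let X_H = 1 if all 16 edges of H are present in G. Then P[X_H = 1] = p^{16} = (9/16)^{16} = 1853020188851841/18446744073709551616.
By linearity: E[X] = Σ_H E[X_H] = 653837184000 · p^{16} = 653837184000 · 1853020188851841/18446744073709551616 = 1183177248216831945952875/18014398509481984.
Numerically: E[X] ≈ 6.568e+07.

E[X] = 653837184000 · (9/16)^{16} = 1183177248216831945952875/18014398509481984 ≈ 6.568e+07.


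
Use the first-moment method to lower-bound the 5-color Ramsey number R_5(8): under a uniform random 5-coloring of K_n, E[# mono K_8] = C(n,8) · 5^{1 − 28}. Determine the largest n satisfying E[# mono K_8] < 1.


We need C(n, 8) · 5^{1 − 28} < 1, i.e. C(n, 8) < 5^{28 − 1} = 7450580596923828125.
Check values of n near the boundary:
  n = 858: C(858, 8) = 7049584530256467771; 7049584530256467771 < 7450580596923828125? YES
  n = 859: C(859, 8) = 7115855595170747139; 7115855595170747139 < 7450580596923828125? YES
  n = 860: C(860, 8) = 7182671140665308145; 7182671140665308145 < 7450580596923828125? YES
  n = 861: C(861, 8) = 7250034996615275865; 7250034996615275865 < 7450580596923828125? YES
  n = 862: C(862, 8) = 7317951015318931845; 7317951015318931845 < 7450580596923828125? YES
  n = 863: C(863, 8) = 7386423071602617757; 7386423071602617757 < 7450580596923828125? YES
  n = 864: C(864, 8) = 7455455062926006708; 7455455062926006708 < 7450580596923828125? NO
  n = 865: C(865, 8) = 7525050909487743060; 7525050909487743060 < 7450580596923828125? NO
The largest n with C(n, 8) < 7450580596923828125 is n = 863 (where E[X] = 7386423071602617757/7450580596923828125 ≈ 0.99139). Hence R_5(8) > 863, i.e. R_5(8) ≥ 864.

Largest n = 863; hence R_5(8) > 863.


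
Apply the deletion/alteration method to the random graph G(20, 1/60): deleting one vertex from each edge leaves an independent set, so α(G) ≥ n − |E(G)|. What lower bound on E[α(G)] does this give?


E[|E(G)|] = C(20, 2)·p = 190 · (1/60) = 19/6.
E[α(G)] ≥ n − E[|E(G)|] = 20 − 19/6 = 101/6.
Numerically: ≈ 16.833.
(This is only a lower bound; the true E[α(G)] may be larger.)

E[α(G)] ≥ 101/6 ≈ 16.833.


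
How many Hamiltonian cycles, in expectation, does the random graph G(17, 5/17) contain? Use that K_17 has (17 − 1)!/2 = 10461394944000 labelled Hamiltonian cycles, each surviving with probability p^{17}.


K_17 has (17 − 1)!/2 = 10461394944000 labelled Hamiltonian cycles.
For each such Hamiltonian cycle H, let X_H = 1 if all 17 edges of H are present in G. Then P[X_H = 1] = p^{17} = (5/17)^{17} = 762939453125/827240261886336764177.
By linearity of expectation: E[X] = Σ_H E[X_H] = 10461394944000 · p^{17} = 10461394944000 · 762939453125/827240261886336764177 = 7981410937500000000000000/827240261886336764177.
Numerically: E[X] ≈ 9648.24.

E[X] = 10461394944000 · (5/17)^{17} = 7981410937500000000000000/827240261886336764177 ≈ 9648.24.


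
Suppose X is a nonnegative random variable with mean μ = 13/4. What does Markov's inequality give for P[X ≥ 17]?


μ = E[X] = 13/4, a = 17.
Markov: P[X ≥ 17] ≤ μ/a = (13/4)/17 = 13/68.
Numerically: ≈ 0.19118.
(Since a = 17 > μ = 3.25000, the bound 13/68 is < 1 and informative.)

P[X ≥ 17] ≤ 13/68 ≈ 0.19118.


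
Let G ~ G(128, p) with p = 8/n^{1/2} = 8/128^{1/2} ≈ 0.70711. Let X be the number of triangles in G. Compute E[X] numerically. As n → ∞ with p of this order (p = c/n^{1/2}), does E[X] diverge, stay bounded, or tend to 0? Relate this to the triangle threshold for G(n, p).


Number of potential triangles: C(128, 3) = 341376.
Each occurs with probability p³ ≈ (0.70711)³ ≈ 3.5355339e-01.
By linearity: E[X] = C(128, 3)·p³ ≈ 341376 · 3.5355339e-01 ≈ 120694.64227.
Since α = 1/2 < 1, p = c/n^{1/2} ≫ 1/n is above the triangle threshold p ~ 1/n. Asymptotically E[X] ~ (c³/6)·n^{3(1−α)} = (8³/6)·n^{1.5} → ∞; triangles are abundant w.h.p.

E[X] ≈ 120694.64227; in regime p = Θ(1/n^{1/2}) E[X] diverges (above the triangle threshold p ~ 1/n).


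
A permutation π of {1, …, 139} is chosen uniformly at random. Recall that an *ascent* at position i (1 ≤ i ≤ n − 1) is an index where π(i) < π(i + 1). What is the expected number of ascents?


Write X = Σ X_I over i = 1, …, 138, with X_I the indicator of one ascent.
There are 138 indicators.
For each fixed i, the pair (π(i), π(i+1)) is a uniformly random ordered pair of distinct values from {1, …, 139}; by symmetry P[π(i) < π(i+1)] = 1/2.
By linearity: E[X] = 138 · (1/2) = (139 − 1) · (1/2) = 69 ≈ 69.00000.

E[X] = 69 = 69.00000.


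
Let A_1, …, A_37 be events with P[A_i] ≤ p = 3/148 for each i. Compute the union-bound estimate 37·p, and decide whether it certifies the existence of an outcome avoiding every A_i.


Union bound: P[∪_{i=1}^{37} A_i] ≤ Σ_i P[A_i] ≤ 37·p = 37·(3/148) = 3/4.
Numerically: 3/4 ≈ 0.7500000.
Is 3/4 < 1? YES.
Since P[∪ A_i] ≤ 3/4 < 1, the complement has P[∩ A_i^c] ≥ 1 − 3/4 = 1/4 > 0, so some outcome avoids every A_i.

37·p = 3/4 ≈ 0.7500000; existence CERTIFIED by the union bound.


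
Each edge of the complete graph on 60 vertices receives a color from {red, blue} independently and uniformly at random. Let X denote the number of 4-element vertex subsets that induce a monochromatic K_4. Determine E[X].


Let X = Σ_S X_S over the C(60, 4) = 487635 subsets S of size 4, where X_S = 1 if the K_4 on S is monochromatic.
For a fixed S, the K_4 on S has C(4, 2) = 6 edges. P[all 6 edges red] = (1/2)^6, and likewise for blue, so P[monochromatic] = 2·(1/2)^6 = 2^{1 − 6} = 1/32.
Summing: E[X] = C(60, 4) · 2^{1 − 6} = 487635 · 1/32 = 487635/32.
Numerically: E[X] ≈ 15238.594.

E[X] = C(60,4)·2^(1−C(4,2)) = 487635/32 ≈ 15238.594.


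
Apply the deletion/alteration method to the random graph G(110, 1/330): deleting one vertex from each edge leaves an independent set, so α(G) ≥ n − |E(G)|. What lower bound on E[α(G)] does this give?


E[|E(G)|] = C(110, 2)·p = 5995 · (1/330) = 109/6.
E[α(G)] ≥ n − E[|E(G)|] = 110 − 109/6 = 551/6.
Numerically: ≈ 91.833.
(This is only a lower bound; the true E[α(G)] may be larger.)

E[α(G)] ≥ 551/6 ≈ 91.833.


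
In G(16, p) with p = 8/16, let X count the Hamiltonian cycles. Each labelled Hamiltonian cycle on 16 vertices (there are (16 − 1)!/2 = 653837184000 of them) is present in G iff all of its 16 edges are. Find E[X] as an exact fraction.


K_16 has (16 − 1)!/2 = 653837184000 labelled Hamiltonian cycles.
For each such Hamiltonian cycle H, let X_H = 1 if all 16 edges of H are present in G. Then P[X_H = 1] = p^{16} = (1/2)^{16} = 1/65536.
By linearity of expectation: E[X] = Σ_H E[X_H] = 653837184000 · p^{16} = 653837184000 · 1/65536 = 638512875/64.
Numerically: E[X] ≈ 9.977e+06.

E[X] = 653837184000 · (1/2)^{16} = 638512875/64 ≈ 9.977e+06.


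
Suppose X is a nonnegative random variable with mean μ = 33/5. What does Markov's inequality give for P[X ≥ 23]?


μ = E[X] = 33/5, a = 23.
Markov: P[X ≥ 23] ≤ μ/a = (33/5)/23 = 33/115.
Numerically: ≈ 0.28696.
(Since a = 23 > μ = 6.60000, the bound 33/115 is < 1 and informative.)

P[X ≥ 23] ≤ 33/115 ≈ 0.28696.


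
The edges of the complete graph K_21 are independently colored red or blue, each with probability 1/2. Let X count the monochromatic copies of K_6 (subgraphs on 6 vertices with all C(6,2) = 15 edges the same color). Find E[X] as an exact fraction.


Let X = Σ_S X_S over the C(21, 6) = 54264 subsets S of size 6, where X_S = 1 if the K_6 on S is monochromatic.
For a fixed S, the K_6 on S has C(6, 2) = 15 edges. P[all 15 edges red] = (1/2)^15, and likewise for blue, so P[monochromatic] = 2·(1/2)^15 = 2^{1 − 15} = 1/16384.
Summing: E[X] = C(21, 6) · 2^{1 − 15} = 54264 · 1/16384 = 6783/2048.
Numerically: E[X] ≈ 3.312.

E[X] = C(21,6)·2^(1−C(6,2)) = 6783/2048 ≈ 3.312.


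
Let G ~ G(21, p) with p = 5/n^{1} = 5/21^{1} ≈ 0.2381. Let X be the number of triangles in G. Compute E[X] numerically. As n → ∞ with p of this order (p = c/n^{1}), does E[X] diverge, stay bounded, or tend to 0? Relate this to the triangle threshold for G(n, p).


Number of potential triangles: C(21, 3) = 1330.
Each occurs with probability p³ ≈ (0.2381)³ ≈ 1.3497462e-02.
By linearity: E[X] = C(21, 3)·p³ ≈ 1330 · 1.3497462e-02 ≈ 17.95163.
Here α = 1, so p = 5/n is exactly at the triangle threshold p ~ 1/n. Asymptotically E[X] → c³/6 = 5³/6 = 125/6 ≈ 20.83333, a bounded constant. In this regime the triangle count is asymptotically Poisson(c³/6).

E[X] ≈ 17.95163; in regime p = Θ(1/n^{1}) E[X] stays bounded (at the triangle threshold p ~ 1/n).


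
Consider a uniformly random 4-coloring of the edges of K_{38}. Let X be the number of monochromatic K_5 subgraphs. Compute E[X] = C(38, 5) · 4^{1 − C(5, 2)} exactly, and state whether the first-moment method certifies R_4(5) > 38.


E[X] = C(38, 5) · 4^{1 − 10} = 501942 · 4^{−9} = 501942/262144.
As a reduced fraction: E[X] = 250971/131072 ≈ 1.914757.
Is E[X] < 1? NO.
Since E[X] ≥ 1, the first-moment bound is inconclusive at n = 38; it does NOT by itself certify R_4(5) > 38.

E[X] = 250971/131072 ≈ 1.914757; E[X] ≥ 1; first-moment method inconclusive here.


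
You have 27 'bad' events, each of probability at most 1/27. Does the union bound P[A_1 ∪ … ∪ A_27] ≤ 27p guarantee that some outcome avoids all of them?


Union bound: P[∪_{i=1}^{27} A_i] ≤ Σ_i P[A_i] ≤ 27·p = 27·(1/27) = 1.
Numerically: 1 ≈ 1.000.
Is 1 < 1? NO.
Since the bound 1 is ≥ 1, the union bound is uninformative here; it does NOT by itself certify existence.

27·p = 1 ≈ 1.000; existence NOT certified by the union bound.


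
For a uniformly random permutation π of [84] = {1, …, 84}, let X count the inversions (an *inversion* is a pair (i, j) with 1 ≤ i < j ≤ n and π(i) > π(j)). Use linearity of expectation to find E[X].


Write X = Σ X_I over the C(84, 2) = 3486 pairs i < j, with X_I the indicator of one inversion.
There are 3486 indicators.
For each fixed pair i < j, the values π(i) and π(j) are two distinct elements of {1, …, 84} in uniformly random order; by symmetry P[π(i) > π(j)] = 1/2.
By linearity: E[X] = 3486 · (1/2) = C(84, 2) · (1/2) = 3486/2 = 1743 ≈ 1743.000.

E[X] = 1743 = 1743.000.


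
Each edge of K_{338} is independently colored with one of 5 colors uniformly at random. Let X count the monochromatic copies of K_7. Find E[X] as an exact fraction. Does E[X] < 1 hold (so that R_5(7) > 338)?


E[X] = C(338, 7) · 5^{1 − 21} = 93935323022736 · 5^{−20} = 93935323022736/95367431640625.
As a reduced fraction: E[X] = 93935323022736/95367431640625 ≈ 0.985.
Is E[X] < 1? YES.
Since E[X] < 1, there exists a 5-coloring of K_{338} with no monochromatic K_7; hence R_5(7) > 338.

E[X] = 93935323022736/95367431640625 ≈ 0.985; E[X] < 1, so R_5(7) > 338.


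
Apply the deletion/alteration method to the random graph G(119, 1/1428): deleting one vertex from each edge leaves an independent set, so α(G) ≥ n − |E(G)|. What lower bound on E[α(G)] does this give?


E[|E(G)|] = C(119, 2)·p = 7021 · (1/1428) = 59/12.
E[α(G)] ≥ n − E[|E(G)|] = 119 − 59/12 = 1369/12.
Numerically: ≈ 114.08333.
(This is only a lower bound; the true E[α(G)] may be larger.)

E[α(G)] ≥ 1369/12 ≈ 114.08333.


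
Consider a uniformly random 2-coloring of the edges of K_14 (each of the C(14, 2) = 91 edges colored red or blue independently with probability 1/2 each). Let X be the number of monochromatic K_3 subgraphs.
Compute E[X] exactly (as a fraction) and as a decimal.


Let X = Σ_S X_S over the C(14, 3) = 364 subsets S of size 3, where X_S = 1 if the K_3 on S is monochromatic.
For a fixed S, the K_3 on S has C(3, 2) = 3 edges. P[all 3 edges red] = (1/2)^3, and likewise for blue, so P[monochromatic] = 2·(1/2)^3 = 2^{1 − 3} = 1/4.
By linearity of expectation: E[X] = C(14, 3) · 2^{1 − 3} = 364 · 1/4 = 91.
Numerically: E[X] ≈ 91.00000.

E[X] = C(14,3)·2^(1−C(3,2)) = 91 ≈ 91.00000.


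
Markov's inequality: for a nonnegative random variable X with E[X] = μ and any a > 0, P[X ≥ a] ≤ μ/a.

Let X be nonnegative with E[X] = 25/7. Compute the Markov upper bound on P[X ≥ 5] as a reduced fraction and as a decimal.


μ = E[X] = 25/7, a = 5.
Markov: P[X ≥ 5] ≤ μ/a = (25/7)/5 = 5/7.
Numerically: ≈ 0.7143.
(Since a = 5 > μ = 3.5714, the bound 5/7 is < 1 and informative.)

P[X ≥ 5] ≤ 5/7 ≈ 0.7143.


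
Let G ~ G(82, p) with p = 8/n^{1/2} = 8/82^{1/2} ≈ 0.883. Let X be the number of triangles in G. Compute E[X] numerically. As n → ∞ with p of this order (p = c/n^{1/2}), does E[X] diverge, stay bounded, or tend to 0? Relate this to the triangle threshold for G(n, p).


Number of potential triangles: C(82, 3) = 88560.
Each occurs with probability p³ ≈ (0.883)³ ≈ 6.89524e-01.
By linearity: E[X] = C(82, 3)·p³ ≈ 88560 · 6.89524e-01 ≈ 61064.217.
Since α = 1/2 < 1, p = c/n^{1/2} ≫ 1/n is above the triangle threshold p ~ 1/n. Asymptotically E[X] ~ (c³/6)·n^{3(1−α)} = (8³/6)·n^{1.5} → ∞; triangles are abundant w.h.p.

E[X] ≈ 61064.217; in regime p = Θ(1/n^{1/2}) E[X] diverges (above the triangle threshold p ~ 1/n).


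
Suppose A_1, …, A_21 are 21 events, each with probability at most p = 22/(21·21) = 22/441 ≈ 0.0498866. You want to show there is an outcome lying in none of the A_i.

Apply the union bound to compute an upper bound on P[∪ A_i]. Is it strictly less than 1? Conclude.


Union bound: P[∪_{i=1}^{21} A_i] ≤ Σ_i P[A_i] ≤ 21·p = 21·(22/441) = 22/21.
Numerically: 22/21 ≈ 1.0476190.
Is 22/21 < 1? NO.
Since the bound 22/21 is ≥ 1, the union bound is uninformative here; it does NOT by itself certify existence.

21·p = 22/21 ≈ 1.0476190; existence NOT certified by the union bound.


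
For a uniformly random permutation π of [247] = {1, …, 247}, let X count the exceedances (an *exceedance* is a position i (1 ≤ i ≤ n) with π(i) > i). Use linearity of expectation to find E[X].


Write X = Σ_{i=1}^{247} X_i, where X_i = 1_{π(i) > i}.
For each fixed i, π(i) is uniform over {1, …, 247} (marginal of a uniform permutation), so P[π(i) > i] = (n − i)/n. Summing: Σ_{i=1}^{247} (n − i)/n = (0 + 1 + … + 246)/247 = 247(247 − 1)/(2·247) = (247 − 1)/2.
Hence E[X] = Σ_{i=1}^{247} (247 − i)/247 = 123 ≈ 123.000.

E[X] = 123 = 123.000.


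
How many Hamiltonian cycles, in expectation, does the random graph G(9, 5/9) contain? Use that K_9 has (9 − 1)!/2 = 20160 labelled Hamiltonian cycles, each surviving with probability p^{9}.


K_9 has (9 − 1)!/2 = 20160 labelled Hamiltonian cycles.
For each such Hamiltonian cycle H, let X_H = 1 if all 9 edges of H are present in G. Then P[X_H = 1] = p^{9} = (5/9)^{9} = 1953125/387420489.
By linearity: E[X] = Σ_H E[X_H] = 20160 · p^{9} = 20160 · 1953125/387420489 = 4375000000/43046721.
Numerically: E[X] ≈ 101.6.

E[X] = 20160 · (5/9)^{9} = 4375000000/43046721 ≈ 101.6.


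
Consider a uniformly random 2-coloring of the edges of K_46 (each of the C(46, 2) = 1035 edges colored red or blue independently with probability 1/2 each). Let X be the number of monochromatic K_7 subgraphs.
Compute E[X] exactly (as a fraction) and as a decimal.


Let X = Σ_S X_S over the C(46, 7) = 53524680 subsets S of size 7, where X_S = 1 if the K_7 on S is monochromatic.
For a fixed S, the K_7 on S has C(7, 2) = 21 edges. P[all 21 edges red] = (1/2)^21, and likewise for blue, so P[monochromatic] = 2·(1/2)^21 = 2^{1 − 21} = 1/1048576.
By linearity of expectation: E[X] = C(46, 7) · 2^{1 − 21} = 53524680 · 1/1048576 = 6690585/131072.
Numerically: E[X] ≈ 51.0451.

E[X] = C(46,7)·2^(1−C(7,2)) = 6690585/131072 ≈ 51.0451.


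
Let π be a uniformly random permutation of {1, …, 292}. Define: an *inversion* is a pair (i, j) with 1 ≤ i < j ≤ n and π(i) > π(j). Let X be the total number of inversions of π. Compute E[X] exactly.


Write X = Σ X_I over the C(292, 2) = 42486 pairs i < j, with X_I the indicator of one inversion.
There are 42486 indicators.
For each fixed pair i < j, the values π(i) and π(j) are two distinct elements of {1, …, 292} in uniformly random order; by symmetry P[π(i) > π(j)] = 1/2.
By linearity: E[X] = 42486 · (1/2) = C(292, 2) · (1/2) = 42486/2 = 21243 ≈ 21243.0000.

E[X] = 21243 = 21243.0000.


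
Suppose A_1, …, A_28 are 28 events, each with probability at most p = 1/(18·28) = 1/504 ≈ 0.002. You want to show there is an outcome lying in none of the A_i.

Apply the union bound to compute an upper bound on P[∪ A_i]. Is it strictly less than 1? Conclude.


Union bound: P[∪_{i=1}^{28} A_i] ≤ Σ_i P[A_i] ≤ 28·p = 28·(1/504) = 1/18.
Numerically: 1/18 ≈ 0.056.
Is 1/18 < 1? YES.
Since P[∪ A_i] ≤ 1/18 < 1, the complement has P[∩ A_i^c] ≥ 1 − 1/18 = 17/18 > 0, so some outcome avoids every A_i.

28·p = 1/18 ≈ 0.056; existence CERTIFIED by the union bound.


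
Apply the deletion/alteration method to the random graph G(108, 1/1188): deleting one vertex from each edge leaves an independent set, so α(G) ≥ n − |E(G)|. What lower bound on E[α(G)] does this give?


E[|E(G)|] = C(108, 2)·p = 5778 · (1/1188) = 107/22.
E[α(G)] ≥ n − E[|E(G)|] = 108 − 107/22 = 2269/22.
Numerically: ≈ 103.136364.
(This is only a lower bound; the true E[α(G)] may be larger.)

E[α(G)] ≥ 2269/22 ≈ 103.136364.


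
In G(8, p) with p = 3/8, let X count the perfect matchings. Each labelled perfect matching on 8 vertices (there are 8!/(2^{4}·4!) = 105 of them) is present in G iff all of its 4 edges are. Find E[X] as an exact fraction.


K_8 has 8!/(2^{4}·4!) = 105 labelled perfect matchings.
For each such perfect matching H, let X_H = 1 if all 4 edges of H are present in G. Then P[X_H = 1] = p^{4} = (3/8)^{4} = 81/4096.
Summing the indicators: E[X] = Σ_H E[X_H] = 105 · p^{4} = 105 · 81/4096 = 8505/4096.
Numerically: E[X] ≈ 2.08.

E[X] = 105 · (3/8)^{4} = 8505/4096 ≈ 2.08.


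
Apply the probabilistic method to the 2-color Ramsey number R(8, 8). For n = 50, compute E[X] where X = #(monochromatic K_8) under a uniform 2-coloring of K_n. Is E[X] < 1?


E[X] = C(50, 8) · 2^{1 − 28} = 536878650 · 2^{−27} = 536878650/134217728.
As a reduced fraction: E[X] = 268439325/67108864 ≈ 4.0001.
Is E[X] < 1? NO.
Since E[X] ≥ 1, the first-moment bound is inconclusive at n = 50; it does NOT by itself certify R(8, 8) > 50.

E[X] = 268439325/67108864 ≈ 4.0001; E[X] ≥ 1; first-moment method inconclusive here.


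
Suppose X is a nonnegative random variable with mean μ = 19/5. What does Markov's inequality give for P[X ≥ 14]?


μ = E[X] = 19/5, a = 14.
Markov: P[X ≥ 14] ≤ μ/a = (19/5)/14 = 19/70.
Numerically: ≈ 0.27143.
(Since a = 14 > μ = 3.80000, the bound 19/70 is < 1 and informative.)

P[X ≥ 14] ≤ 19/70 ≈ 0.27143.


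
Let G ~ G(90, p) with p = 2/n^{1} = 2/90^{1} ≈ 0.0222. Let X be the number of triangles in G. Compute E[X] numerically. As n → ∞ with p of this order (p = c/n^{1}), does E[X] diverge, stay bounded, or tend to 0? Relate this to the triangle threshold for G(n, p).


Number of potential triangles: C(90, 3) = 117480.
Each occurs with probability p³ ≈ (0.0222)³ ≈ 1.09739e-05.
By linearity: E[X] = C(90, 3)·p³ ≈ 117480 · 1.09739e-05 ≈ 1.289.
Here α = 1, so p = 2/n is exactly at the triangle threshold p ~ 1/n. Asymptotically E[X] → c³/6 = 2³/6 = 4/3 ≈ 1.333, a bounded constant. In this regime the triangle count is asymptotically Poisson(c³/6).

E[X] ≈ 1.289; in regime p = Θ(1/n^{1}) E[X] stays bounded (at the triangle threshold p ~ 1/n).


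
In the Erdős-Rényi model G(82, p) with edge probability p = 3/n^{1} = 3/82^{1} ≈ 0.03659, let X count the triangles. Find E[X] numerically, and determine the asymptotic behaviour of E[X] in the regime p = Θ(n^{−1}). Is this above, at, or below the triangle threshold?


Number of potential triangles: C(82, 3) = 88560.
Each occurs with probability p³ ≈ (0.03659)³ ≈ 4.896911e-05.
By linearity: E[X] = C(82, 3)·p³ ≈ 88560 · 4.896911e-05 ≈ 4.3367.
Here α = 1, so p = 3/n is exactly at the triangle threshold p ~ 1/n. Asymptotically E[X] → c³/6 = 3³/6 = 9/2 ≈ 4.5000, a bounded constant. In this regime the triangle count is asymptotically Poisson(c³/6).

E[X] ≈ 4.3367; in regime p = Θ(1/n^{1}) E[X] stays bounded (at the triangle threshold p ~ 1/n).


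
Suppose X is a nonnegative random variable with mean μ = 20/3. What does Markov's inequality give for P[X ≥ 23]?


μ = E[X] = 20/3, a = 23.
Markov: P[X ≥ 23] ≤ μ/a = (20/3)/23 = 20/69.
Numerically: ≈ 0.2899.
(Since a = 23 > μ = 6.6667, the bound 20/69 is < 1 and informative.)

P[X ≥ 23] ≤ 20/69 ≈ 0.2899.


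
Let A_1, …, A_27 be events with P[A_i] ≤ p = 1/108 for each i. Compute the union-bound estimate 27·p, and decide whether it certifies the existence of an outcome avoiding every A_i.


Union bound: P[∪_{i=1}^{27} A_i] ≤ Σ_i P[A_i] ≤ 27·p = 27·(1/108) = 1/4.
Numerically: 1/4 ≈ 0.2500.
Is 1/4 < 1? YES.
Since P[∪ A_i] ≤ 1/4 < 1, the complement has P[∩ A_i^c] ≥ 1 − 1/4 = 3/4 > 0, so some outcome avoids every A_i.

27·p = 1/4 ≈ 0.2500; existence CERTIFIED by the union bound.


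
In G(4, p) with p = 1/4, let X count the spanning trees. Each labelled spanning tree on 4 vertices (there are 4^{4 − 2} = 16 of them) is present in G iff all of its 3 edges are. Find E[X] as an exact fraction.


K_4 has 4^{4 − 2} = 16 labelled spanning trees.
For each such spanning tree H, let X_H = 1 if all 3 edges of H are present in G. Then P[X_H = 1] = p^{3} = (1/4)^{3} = 1/64.
By linearity: E[X] = Σ_H E[X_H] = 16 · p^{3} = 16 · 1/64 = 1/4.
Numerically: E[X] ≈ 0.25.

E[X] = 16 · (1/4)^{3} = 1/4 ≈ 0.25.


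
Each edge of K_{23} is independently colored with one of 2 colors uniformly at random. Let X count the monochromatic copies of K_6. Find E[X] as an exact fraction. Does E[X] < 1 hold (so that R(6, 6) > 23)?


E[X] = C(23, 6) · 2^{1 − 15} = 100947 · 2^{−14} = 100947/16384.
As a reduced fraction: E[X] = 100947/16384 ≈ 6.1613159.
Is E[X] < 1? NO.
Since E[X] ≥ 1, the first-moment bound is inconclusive at n = 23; it does NOT by itself certify R(6, 6) > 23.

E[X] = 100947/16384 ≈ 6.1613159; E[X] ≥ 1; first-moment method inconclusive here.


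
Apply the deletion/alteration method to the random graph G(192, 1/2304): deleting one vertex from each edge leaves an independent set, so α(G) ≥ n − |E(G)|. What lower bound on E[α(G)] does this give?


E[|E(G)|] = C(192, 2)·p = 18336 · (1/2304) = 191/24.
E[α(G)] ≥ n − E[|E(G)|] = 192 − 191/24 = 4417/24.
Numerically: ≈ 184.041667.
(This is only a lower bound; the true E[α(G)] may be larger.)

E[α(G)] ≥ 4417/24 ≈ 184.041667.


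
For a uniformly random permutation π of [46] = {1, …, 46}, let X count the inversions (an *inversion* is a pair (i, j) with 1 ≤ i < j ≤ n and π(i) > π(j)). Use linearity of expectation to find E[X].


Write X = Σ X_I over the C(46, 2) = 1035 pairs i < j, with X_I the indicator of one inversion.
There are 1035 indicators.
For each fixed pair i < j, the values π(i) and π(j) are two distinct elements of {1, …, 46} in uniformly random order; by symmetry P[π(i) > π(j)] = 1/2.
By linearity: E[X] = 1035 · (1/2) = C(46, 2) · (1/2) = 1035/2 = 1035/2 ≈ 517.500.

E[X] = 1035/2 = 517.500.


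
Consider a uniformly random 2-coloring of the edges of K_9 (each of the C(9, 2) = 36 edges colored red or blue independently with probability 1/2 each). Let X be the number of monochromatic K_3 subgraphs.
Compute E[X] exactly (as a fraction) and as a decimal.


Let X = Σ_S X_S over the C(9, 3) = 84 subsets S of size 3, where X_S = 1 if the K_3 on S is monochromatic.
For a fixed S, the K_3 on S has C(3, 2) = 3 edges. P[all 3 edges red] = (1/2)^3, and likewise for blue, so P[monochromatic] = 2·(1/2)^3 = 2^{1 − 3} = 1/4.
By linearity of expectation: E[X] = C(9, 3) · 2^{1 − 3} = 84 · 1/4 = 21.
Numerically: E[X] ≈ 21.000.

E[X] = C(9,3)·2^(1−C(3,2)) = 21 ≈ 21.000.


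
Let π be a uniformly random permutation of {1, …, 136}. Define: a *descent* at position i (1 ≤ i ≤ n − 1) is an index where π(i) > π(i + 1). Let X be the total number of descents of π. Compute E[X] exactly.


Write X = Σ X_I over i = 1, …, 135, with X_I the indicator of one descent.
There are 135 indicators.
For each fixed i, the pair (π(i), π(i+1)) is a uniformly random ordered pair of distinct values from {1, …, 136}; by symmetry P[π(i) > π(i+1)] = 1/2.
By linearity: E[X] = 135 · (1/2) = (136 − 1) · (1/2) = 135/2 ≈ 67.50000.

E[X] = 135/2 = 67.50000.


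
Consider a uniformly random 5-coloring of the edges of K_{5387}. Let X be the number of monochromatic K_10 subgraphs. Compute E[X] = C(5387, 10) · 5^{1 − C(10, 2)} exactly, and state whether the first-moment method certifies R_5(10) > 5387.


E[X] = C(5387, 10) · 5^{1 − 45} = 5624406917627224603154306376491 · 5^{−44} = 5624406917627224603154306376491/5684341886080801486968994140625.
As a reduced fraction: E[X] = 5624406917627224603154306376491/5684341886080801486968994140625 ≈ 0.9894561.
Is E[X] < 1? YES.
Since E[X] < 1, there exists a 5-coloring of K_{5387} with no monochromatic K_10; hence R_5(10) > 5387.

E[X] = 5624406917627224603154306376491/5684341886080801486968994140625 ≈ 0.9894561; E[X] < 1, so R_5(10) > 5387.
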